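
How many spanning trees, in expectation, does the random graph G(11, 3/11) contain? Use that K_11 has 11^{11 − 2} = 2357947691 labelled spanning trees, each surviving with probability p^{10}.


K_11 has 11^{11 − 2} = 2357947691 labelled spanning trees.
For each such spanning tree H, let X_H = 1 if all 10 edges of H are present in G. Then P[X_H = 1] = p^{10} = (3/11)^{10} = 59049/25937424601.
By linearity: E[X] = Σ_H E[X_H] = 2357947691 · p^{10} = 2357947691 · 59049/25937424601 = 59049/11.
Numerically: E[X] ≈ 5368.09.

E[X] = 2357947691 · (3/11)^{10} = 59049/11 ≈ 5368.09.


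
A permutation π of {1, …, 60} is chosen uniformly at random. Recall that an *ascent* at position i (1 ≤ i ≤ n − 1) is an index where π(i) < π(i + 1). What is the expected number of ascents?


Write X = Σ X_I over i = 1, …, 59, with X_I the indicator of one ascent.
There are 59 indicators.
For each fixed i, the pair (π(i), π(i+1)) is a uniformly random ordered pair of distinct values from {1, …, 60}; by symmetry P[π(i) < π(i+1)] = 1/2.
By linearity: E[X] = 59 · (1/2) = (60 − 1) · (1/2) = 59/2 ≈ 29.50000.

E[X] = 59/2 = 29.50000.


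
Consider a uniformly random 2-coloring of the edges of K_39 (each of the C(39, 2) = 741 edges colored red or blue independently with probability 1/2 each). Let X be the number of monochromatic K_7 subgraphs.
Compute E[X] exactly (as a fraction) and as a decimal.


Let X = Σ_S X_S over the C(39, 7) = 15380937 subsets S of size 7, where X_S = 1 if the K_7 on S is monochromatic.
For a fixed S, the K_7 on S has C(7, 2) = 21 edges. P[all 21 edges red] = (1/2)^21, and likewise for blue, so P[monochromatic] = 2·(1/2)^21 = 2^{1 − 21} = 1/1048576.
By linearity: E[X] = C(39, 7) · 2^{1 − 21} = 15380937 · 1/1048576 = 15380937/1048576.
Numerically: E[X] ≈ 14.66840.

E[X] = C(39,7)·2^(1−C(7,2)) = 15380937/1048576 ≈ 14.66840.


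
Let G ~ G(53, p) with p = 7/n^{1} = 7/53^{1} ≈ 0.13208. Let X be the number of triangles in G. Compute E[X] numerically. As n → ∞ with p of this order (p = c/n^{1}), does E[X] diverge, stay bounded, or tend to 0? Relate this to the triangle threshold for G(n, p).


Number of potential triangles: C(53, 3) = 23426.
Each occurs with probability p³ ≈ (0.13208)³ ≈ 2.3039153e-03.
By linearity: E[X] = C(53, 3)·p³ ≈ 23426 · 2.3039153e-03 ≈ 53.97152.
Here α = 1, so p = 7/n is exactly at the triangle threshold p ~ 1/n. Asymptotically E[X] → c³/6 = 7³/6 = 343/6 ≈ 57.16667, a bounded constant. In this regime the triangle count is asymptotically Poisson(c³/6).

E[X] ≈ 53.97152; in regime p = Θ(1/n^{1}) E[X] stays bounded (at the triangle threshold p ~ 1/n).


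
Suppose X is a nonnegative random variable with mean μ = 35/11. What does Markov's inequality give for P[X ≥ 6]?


μ = E[X] = 35/11, a = 6.
Markov: P[X ≥ 6] ≤ μ/a = (35/11)/6 = 35/66.
Numerically: ≈ 0.5303.
(Since a = 6 > μ = 3.1818, the bound 35/66 is < 1 and informative.)

P[X ≥ 6] ≤ 35/66 ≈ 0.5303.


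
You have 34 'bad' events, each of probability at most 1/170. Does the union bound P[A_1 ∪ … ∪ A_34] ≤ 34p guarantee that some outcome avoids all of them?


Union bound: P[∪_{i=1}^{34} A_i] ≤ Σ_i P[A_i] ≤ 34·p = 34·(1/170) = 1/5.
Numerically: 1/5 ≈ 0.2000000.
Is 1/5 < 1? YES.
Since P[∪ A_i] ≤ 1/5 < 1, the complement has P[∩ A_i^c] ≥ 1 − 1/5 = 4/5 > 0, so some outcome avoids every A_i.

34·p = 1/5 ≈ 0.2000000; existence CERTIFIED by the union bound.


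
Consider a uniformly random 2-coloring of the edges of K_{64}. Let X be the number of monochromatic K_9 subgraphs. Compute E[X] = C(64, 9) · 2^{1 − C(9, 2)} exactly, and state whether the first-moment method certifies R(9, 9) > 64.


E[X] = C(64, 9) · 2^{1 − 36} = 27540584512 · 2^{−35} = 27540584512/34359738368.
As a reduced fraction: E[X] = 430321633/536870912 ≈ 0.8015.
Is E[X] < 1? YES.
Since E[X] < 1, there exists a 2-coloring of K_{64} with no monochromatic K_9; hence R(9, 9) > 64.

E[X] = 430321633/536870912 ≈ 0.8015; E[X] < 1, so R(9, 9) > 64.


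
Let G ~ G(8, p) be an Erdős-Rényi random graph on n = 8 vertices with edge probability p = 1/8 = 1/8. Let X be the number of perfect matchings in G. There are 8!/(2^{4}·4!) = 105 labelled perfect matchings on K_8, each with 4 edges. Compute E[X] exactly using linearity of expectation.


K_8 has 8!/(2^{4}·4!) = 105 labelled perfect matchings.
For each such perfect matching H, let X_H = 1 if all 4 edges of H are present in G. Then P[X_H = 1] = p^{4} = (1/8)^{4} = 1/4096.
By linearity of expectation: E[X] = Σ_H E[X_H] = 105 · p^{4} = 105 · 1/4096 = 105/4096.
Numerically: E[X] ≈ 0.025635.

E[X] = 105 · (1/8)^{4} = 105/4096 ≈ 0.025635.


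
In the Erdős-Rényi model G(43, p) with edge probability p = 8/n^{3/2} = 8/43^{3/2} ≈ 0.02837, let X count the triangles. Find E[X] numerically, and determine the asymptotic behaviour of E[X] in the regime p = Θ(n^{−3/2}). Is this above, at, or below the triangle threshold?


Number of potential triangles: C(43, 3) = 12341.
Each occurs with probability p³ ≈ (0.02837)³ ≈ 2.283820e-05.
By linearity: E[X] = C(43, 3)·p³ ≈ 12341 · 2.283820e-05 ≈ 0.2818.
Since α = 3/2 > 1, p = c/n^{3/2} = o(1/n) is below the triangle threshold p ~ 1/n. Asymptotically E[X] ~ (c³/6)·n^{3(1−α)} = (8³/6)·n^{-1.5} → 0, so by Markov's inequality G has no triangles w.h.p.

E[X] ≈ 0.2818; in regime p = Θ(1/n^{3/2}) E[X] tends to 0 (below the triangle threshold p ~ 1/n).


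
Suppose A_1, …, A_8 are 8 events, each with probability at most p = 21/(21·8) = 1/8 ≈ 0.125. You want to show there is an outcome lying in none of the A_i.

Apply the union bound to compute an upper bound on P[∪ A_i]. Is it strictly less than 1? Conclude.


Union bound: P[∪_{i=1}^{8} A_i] ≤ Σ_i P[A_i] ≤ 8·p = 8·(1/8) = 1.
Numerically: 1 ≈ 1.000.
Is 1 < 1? NO.
Since the bound 1 is ≥ 1, the union bound is uninformative here; it does NOT by itself certify existence.

8·p = 1 ≈ 1.000; existence NOT certified by the union bound.


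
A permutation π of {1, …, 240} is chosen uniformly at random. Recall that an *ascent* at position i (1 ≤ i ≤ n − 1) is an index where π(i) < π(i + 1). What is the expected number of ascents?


Write X = Σ X_I over i = 1, …, 239, with X_I the indicator of one ascent.
There are 239 indicators.
For each fixed i, the pair (π(i), π(i+1)) is a uniformly random ordered pair of distinct values from {1, …, 240}; by symmetry P[π(i) < π(i+1)] = 1/2.
By linearity: E[X] = 239 · (1/2) = (240 − 1) · (1/2) = 239/2 ≈ 119.5000.

E[X] = 239/2 = 119.5000.


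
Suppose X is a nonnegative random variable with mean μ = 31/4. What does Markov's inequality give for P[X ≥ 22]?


μ = E[X] = 31/4, a = 22.
Markov: P[X ≥ 22] ≤ μ/a = (31/4)/22 = 31/88.
Numerically: ≈ 0.352273.
(Since a = 22 > μ = 7.750000, the bound 31/88 is < 1 and informative.)

P[X ≥ 22] ≤ 31/88 ≈ 0.352273.


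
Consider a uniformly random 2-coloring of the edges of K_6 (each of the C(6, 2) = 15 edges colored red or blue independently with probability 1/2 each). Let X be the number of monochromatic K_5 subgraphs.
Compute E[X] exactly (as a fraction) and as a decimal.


Let X = Σ_S X_S over the C(6, 5) = 6 subsets S of size 5, where X_S = 1 if the K_5 on S is monochromatic.
For a fixed S, the K_5 on S has C(5, 2) = 10 edges. P[all 10 edges red] = (1/2)^10, and likewise for blue, so P[monochromatic] = 2·(1/2)^10 = 2^{1 − 10} = 1/512.
By linearity of expectation: E[X] = C(6, 5) · 2^{1 − 10} = 6 · 1/512 = 3/256.
Numerically: E[X] ≈ 0.01172.

E[X] = C(6,5)·2^(1−C(5,2)) = 3/256 ≈ 0.01172.


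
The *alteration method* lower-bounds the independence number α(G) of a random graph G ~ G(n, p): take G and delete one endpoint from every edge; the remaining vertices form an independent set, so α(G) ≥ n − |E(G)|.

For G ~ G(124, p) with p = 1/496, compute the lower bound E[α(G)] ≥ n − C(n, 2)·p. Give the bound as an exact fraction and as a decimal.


E[|E(G)|] = C(124, 2)·p = 7626 · (1/496) = 123/8.
E[α(G)] ≥ n − E[|E(G)|] = 124 − 123/8 = 869/8.
Numerically: ≈ 108.62500.
(This is only a lower bound; the true E[α(G)] may be larger.)

E[α(G)] ≥ 869/8 ≈ 108.62500.


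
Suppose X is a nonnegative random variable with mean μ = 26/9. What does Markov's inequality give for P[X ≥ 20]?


μ = E[X] = 26/9, a = 20.
Markov: P[X ≥ 20] ≤ μ/a = (26/9)/20 = 13/90.
Numerically: ≈ 0.144444.
(Since a = 20 > μ = 2.888889, the bound 13/90 is < 1 and informative.)

P[X ≥ 20] ≤ 13/90 ≈ 0.144444.


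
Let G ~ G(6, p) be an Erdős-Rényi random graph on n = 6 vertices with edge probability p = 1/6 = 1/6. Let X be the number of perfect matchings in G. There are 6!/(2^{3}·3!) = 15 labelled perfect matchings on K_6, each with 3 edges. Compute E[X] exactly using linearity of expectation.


K_6 has 6!/(2^{3}·3!) = 15 labelled perfect matchings.
For each such perfect matching H, let X_H = 1 if all 3 edges of H are present in G. Then P[X_H = 1] = p^{3} = (1/6)^{3} = 1/216.
By linearity: E[X] = Σ_H E[X_H] = 15 · p^{3} = 15 · 1/216 = 5/72.
Numerically: E[X] ≈ 0.0694.

E[X] = 15 · (1/6)^{3} = 5/72 ≈ 0.0694.


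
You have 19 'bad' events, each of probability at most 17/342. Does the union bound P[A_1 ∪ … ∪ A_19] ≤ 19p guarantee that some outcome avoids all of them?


Union bound: P[∪_{i=1}^{19} A_i] ≤ Σ_i P[A_i] ≤ 19·p = 19·(17/342) = 17/18.
Numerically: 17/18 ≈ 0.94444.
Is 17/18 < 1? YES.
Since P[∪ A_i] ≤ 17/18 < 1, the complement has P[∩ A_i^c] ≥ 1 − 17/18 = 1/18 > 0, so some outcome avoids every A_i.

19·p = 17/18 ≈ 0.94444; existence CERTIFIED by the union bound.


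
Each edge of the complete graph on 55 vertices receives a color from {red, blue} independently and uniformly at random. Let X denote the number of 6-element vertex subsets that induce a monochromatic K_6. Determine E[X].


Let X = Σ_S X_S over the C(55, 6) = 28989675 subsets S of size 6, where X_S = 1 if the K_6 on S is monochromatic.
For a fixed S, the K_6 on S has C(6, 2) = 15 edges. P[all 15 edges red] = (1/2)^15, and likewise for blue, so P[monochromatic] = 2·(1/2)^15 = 2^{1 − 15} = 1/16384.
Summing: E[X] = C(55, 6) · 2^{1 − 15} = 28989675 · 1/16384 = 28989675/16384.
Numerically: E[X] ≈ 1769.38934.

E[X] = C(55,6)·2^(1−C(6,2)) = 28989675/16384 ≈ 1769.38934.


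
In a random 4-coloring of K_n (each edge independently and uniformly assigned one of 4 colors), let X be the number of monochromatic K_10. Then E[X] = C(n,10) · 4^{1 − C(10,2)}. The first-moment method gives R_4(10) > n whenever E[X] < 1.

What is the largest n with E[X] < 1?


We need C(n, 10) · 4^{1 − 45} < 1, i.e. C(n, 10) < 4^{45 − 1} = 309485009821345068724781056.
Check values of n near the boundary:
  n = 2019: C(2019, 10) = 303322949179835278009229628; 303322949179835278009229628 < 309485009821345068724781056? YES
  n = 2020: C(2020, 10) = 304832018578739931133653656; 304832018578739931133653656 < 309485009821345068724781056? YES
  n = 2021: C(2021, 10) = 306347841644770462864800616; 306347841644770462864800616 < 309485009821345068724781056? YES
  n = 2022: C(2022, 10) = 307870445231474093395937796; 307870445231474093395937796 < 309485009821345068724781056? YES
  n = 2023: C(2023, 10) = 309399856285778485315440716; 309399856285778485315440716 < 309485009821345068724781056? YES
  n = 2024: C(2024, 10) = 310936101848269937576192656; 310936101848269937576192656 < 309485009821345068724781056? NO
  n = 2025: C(2025, 10) = 312479209053472269772600560; 312479209053472269772600560 < 309485009821345068724781056? NO
  n = 2026: C(2026, 10) = 314029205130126398094885285; 314029205130126398094885285 < 309485009821345068724781056? NO
The largest n with C(n, 10) < 309485009821345068724781056 is n = 2023 (where E[X] = 77349964071444621328860179/77371252455336267181195264 ≈ 0.9997249). Hence R_4(10) > 2023, i.e. R_4(10) ≥ 2024.

Largest n = 2023; hence R_4(10) > 2023.


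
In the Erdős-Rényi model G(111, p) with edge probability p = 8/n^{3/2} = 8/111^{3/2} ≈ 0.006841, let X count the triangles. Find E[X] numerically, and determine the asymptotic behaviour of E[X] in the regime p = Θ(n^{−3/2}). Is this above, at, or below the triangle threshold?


Number of potential triangles: C(111, 3) = 221815.
Each occurs with probability p³ ≈ (0.006841)³ ≈ 3.201228e-07.
By linearity: E[X] = C(111, 3)·p³ ≈ 221815 · 3.201228e-07 ≈ 0.0710.
Since α = 3/2 > 1, p = c/n^{3/2} = o(1/n) is below the triangle threshold p ~ 1/n. Asymptotically E[X] ~ (c³/6)·n^{3(1−α)} = (8³/6)·n^{-1.5} → 0, so by Markov's inequality G has no triangles w.h.p.

E[X] ≈ 0.0710; in regime p = Θ(1/n^{3/2}) E[X] tends to 0 (below the triangle threshold p ~ 1/n).


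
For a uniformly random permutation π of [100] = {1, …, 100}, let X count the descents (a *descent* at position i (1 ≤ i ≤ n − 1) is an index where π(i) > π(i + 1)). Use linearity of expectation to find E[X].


Write X = Σ X_I over i = 1, …, 99, with X_I the indicator of one descent.
There are 99 indicators.
For each fixed i, the pair (π(i), π(i+1)) is a uniformly random ordered pair of distinct values from {1, …, 100}; by symmetry P[π(i) > π(i+1)] = 1/2.
By linearity: E[X] = 99 · (1/2) = (100 − 1) · (1/2) = 99/2 ≈ 49.5000.

E[X] = 99/2 = 49.5000.


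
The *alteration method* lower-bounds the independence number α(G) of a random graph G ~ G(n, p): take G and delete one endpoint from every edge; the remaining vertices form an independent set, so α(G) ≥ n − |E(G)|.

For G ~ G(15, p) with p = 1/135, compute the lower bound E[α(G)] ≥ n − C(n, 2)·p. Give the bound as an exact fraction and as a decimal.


E[|E(G)|] = C(15, 2)·p = 105 · (1/135) = 7/9.
E[α(G)] ≥ n − E[|E(G)|] = 15 − 7/9 = 128/9.
Numerically: ≈ 14.22222.
(This is only a lower bound; the true E[α(G)] may be larger.)

E[α(G)] ≥ 128/9 ≈ 14.22222.


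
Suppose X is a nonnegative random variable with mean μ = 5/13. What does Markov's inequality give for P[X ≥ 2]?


μ = E[X] = 5/13, a = 2.
Markov: P[X ≥ 2] ≤ μ/a = (5/13)/2 = 5/26.
Numerically: ≈ 0.192308.
(Since a = 2 > μ = 0.384615, the bound 5/26 is < 1 and informative.)

P[X ≥ 2] ≤ 5/26 ≈ 0.192308.


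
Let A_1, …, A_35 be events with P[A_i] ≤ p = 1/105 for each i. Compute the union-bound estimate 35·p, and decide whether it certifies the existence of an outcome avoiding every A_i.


Union bound: P[∪_{i=1}^{35} A_i] ≤ Σ_i P[A_i] ≤ 35·p = 35·(1/105) = 1/3.
Numerically: 1/3 ≈ 0.333333.
Is 1/3 < 1? YES.
Since P[∪ A_i] ≤ 1/3 < 1, the complement has P[∩ A_i^c] ≥ 1 − 1/3 = 2/3 > 0, so some outcome avoids every A_i.

35·p = 1/3 ≈ 0.333333; existence CERTIFIED by the union bound.


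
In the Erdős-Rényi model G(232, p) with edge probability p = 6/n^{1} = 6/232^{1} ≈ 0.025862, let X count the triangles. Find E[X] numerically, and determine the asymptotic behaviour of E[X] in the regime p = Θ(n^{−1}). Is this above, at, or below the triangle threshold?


Number of potential triangles: C(232, 3) = 2054360.
Each occurs with probability p³ ≈ (0.025862)³ ≈ 1.7297757e-05.
By linearity: E[X] = C(232, 3)·p³ ≈ 2054360 · 1.7297757e-05 ≈ 35.53582.
Here α = 1, so p = 6/n is exactly at the triangle threshold p ~ 1/n. Asymptotically E[X] → c³/6 = 6³/6 = 36 ≈ 36.00000, a bounded constant. In this regime the triangle count is asymptotically Poisson(c³/6).

E[X] ≈ 35.53582; in regime p = Θ(1/n^{1}) E[X] stays bounded (at the triangle threshold p ~ 1/n).


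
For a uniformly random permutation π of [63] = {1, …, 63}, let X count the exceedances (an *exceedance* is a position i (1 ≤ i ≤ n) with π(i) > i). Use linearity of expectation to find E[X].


Write X = Σ_{i=1}^{63} X_i, where X_i = 1_{π(i) > i}.
For each fixed i, π(i) is uniform over {1, …, 63} (marginal of a uniform permutation), so P[π(i) > i] = (n − i)/n. Summing: Σ_{i=1}^{63} (n − i)/n = (0 + 1 + … + 62)/63 = 63(63 − 1)/(2·63) = (63 − 1)/2.
Hence E[X] = Σ_{i=1}^{63} (63 − i)/63 = 31 ≈ 31.000.

E[X] = 31 = 31.000.


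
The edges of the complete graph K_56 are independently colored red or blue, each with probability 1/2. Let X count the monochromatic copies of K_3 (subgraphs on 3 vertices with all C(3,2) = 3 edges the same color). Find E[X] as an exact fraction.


Let X = Σ_S X_S over the C(56, 3) = 27720 subsets S of size 3, where X_S = 1 if the K_3 on S is monochromatic.
For a fixed S, the K_3 on S has C(3, 2) = 3 edges. P[all 3 edges red] = (1/2)^3, and likewise for blue, so P[monochromatic] = 2·(1/2)^3 = 2^{1 − 3} = 1/4.
By linearity: E[X] = C(56, 3) · 2^{1 − 3} = 27720 · 1/4 = 6930.
Numerically: E[X] ≈ 6930.0000.

E[X] = C(56,3)·2^(1−C(3,2)) = 6930 ≈ 6930.0000.


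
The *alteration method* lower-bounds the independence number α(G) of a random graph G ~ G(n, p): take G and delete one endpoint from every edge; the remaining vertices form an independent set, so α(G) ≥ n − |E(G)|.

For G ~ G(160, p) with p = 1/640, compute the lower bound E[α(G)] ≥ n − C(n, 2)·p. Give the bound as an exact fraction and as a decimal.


E[|E(G)|] = C(160, 2)·p = 12720 · (1/640) = 159/8.
E[α(G)] ≥ n − E[|E(G)|] = 160 − 159/8 = 1121/8.
Numerically: ≈ 140.125000.
(This is only a lower bound; the true E[α(G)] may be larger.)

E[α(G)] ≥ 1121/8 ≈ 140.125000.


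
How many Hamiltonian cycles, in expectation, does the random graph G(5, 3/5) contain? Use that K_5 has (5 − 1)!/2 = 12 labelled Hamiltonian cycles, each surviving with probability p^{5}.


K_5 has (5 − 1)!/2 = 12 labelled Hamiltonian cycles.
For each such Hamiltonian cycle H, let X_H = 1 if all 5 edges of H are present in G. Then P[X_H = 1] = p^{5} = (3/5)^{5} = 243/3125.
By linearity: E[X] = Σ_H E[X_H] = 12 · p^{5} = 12 · 243/3125 = 2916/3125.
Numerically: E[X] ≈ 0.9331.

E[X] = 12 · (3/5)^{5} = 2916/3125 ≈ 0.9331.


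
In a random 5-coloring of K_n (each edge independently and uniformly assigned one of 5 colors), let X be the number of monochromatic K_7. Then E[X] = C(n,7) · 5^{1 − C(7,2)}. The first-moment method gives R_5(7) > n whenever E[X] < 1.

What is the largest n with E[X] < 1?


We need C(n, 7) · 5^{1 − 21} < 1, i.e. C(n, 7) < 5^{21 − 1} = 95367431640625.
Check values of n near the boundary:
  n = 333: C(333, 7) = 84549532139028; 84549532139028 < 95367431640625? YES
  n = 334: C(334, 7) = 86359460961576; 86359460961576 < 95367431640625? YES
  n = 335: C(335, 7) = 88202498238195; 88202498238195 < 95367431640625? YES
  n = 336: C(336, 7) = 90079147136880; 90079147136880 < 95367431640625? YES
  n = 337: C(337, 7) = 91989916924632; 91989916924632 < 95367431640625? YES
  n = 338: C(338, 7) = 93935323022736; 93935323022736 < 95367431640625? YES
  n = 339: C(339, 7) = 95915887062372; 95915887062372 < 95367431640625? NO
The largest n with C(n, 7) < 95367431640625 is n = 338 (where E[X] = 93935323022736/95367431640625 ≈ 0.98498). Hence R_5(7) > 338, i.e. R_5(7) ≥ 339.

Largest n = 338; hence R_5(7) > 338.


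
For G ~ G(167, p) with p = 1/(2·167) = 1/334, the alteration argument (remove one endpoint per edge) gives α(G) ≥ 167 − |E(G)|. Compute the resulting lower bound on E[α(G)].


E[|E(G)|] = C(167, 2)·p = 13861 · (1/334) = 83/2.
E[α(G)] ≥ n − E[|E(G)|] = 167 − 83/2 = 251/2.
Numerically: ≈ 125.500000.
(This is only a lower bound; the true E[α(G)] may be larger.)

E[α(G)] ≥ 251/2 ≈ 125.500000.


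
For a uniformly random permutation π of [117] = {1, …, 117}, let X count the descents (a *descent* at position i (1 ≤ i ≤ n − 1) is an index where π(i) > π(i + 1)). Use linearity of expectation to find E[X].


Write X = Σ X_I over i = 1, …, 116, with X_I the indicator of one descent.
There are 116 indicators.
For each fixed i, the pair (π(i), π(i+1)) is a uniformly random ordered pair of distinct values from {1, …, 117}; by symmetry P[π(i) > π(i+1)] = 1/2.
By linearity: E[X] = 116 · (1/2) = (117 − 1) · (1/2) = 58 ≈ 58.00000.

E[X] = 58 = 58.00000.


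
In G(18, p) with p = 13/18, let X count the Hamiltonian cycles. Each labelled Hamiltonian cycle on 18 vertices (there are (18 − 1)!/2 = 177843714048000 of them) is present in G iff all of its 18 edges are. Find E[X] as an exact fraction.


K_18 has (18 − 1)!/2 = 177843714048000 labelled Hamiltonian cycles.
For each such Hamiltonian cycle H, let X_H = 1 if all 18 edges of H are present in G. Then P[X_H = 1] = p^{18} = (13/18)^{18} = 112455406951957393129/39346408075296537575424.
By linearity of expectation: E[X] = Σ_H E[X_H] = 177843714048000 · p^{18} = 177843714048000 · 112455406951957393129/39346408075296537575424 = 1674446952588776589016668875/3294258113514384.
Numerically: E[X] ≈ 5.08293e+11.

E[X] = 177843714048000 · (13/18)^{18} = 1674446952588776589016668875/3294258113514384 ≈ 5.08293e+11.


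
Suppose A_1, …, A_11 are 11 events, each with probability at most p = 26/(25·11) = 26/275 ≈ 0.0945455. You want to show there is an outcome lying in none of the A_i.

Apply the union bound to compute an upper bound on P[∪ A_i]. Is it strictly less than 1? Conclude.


Union bound: P[∪_{i=1}^{11} A_i] ≤ Σ_i P[A_i] ≤ 11·p = 11·(26/275) = 26/25.
Numerically: 26/25 ≈ 1.0400000.
Is 26/25 < 1? NO.
Since the bound 26/25 is ≥ 1, the union bound is uninformative here; it does NOT by itself certify existence.

11·p = 26/25 ≈ 1.0400000; existence NOT certified by the union bound.


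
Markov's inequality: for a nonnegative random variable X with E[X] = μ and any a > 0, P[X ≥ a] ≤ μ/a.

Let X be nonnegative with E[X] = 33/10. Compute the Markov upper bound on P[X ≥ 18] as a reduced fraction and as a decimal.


μ = E[X] = 33/10, a = 18.
Markov: P[X ≥ 18] ≤ μ/a = (33/10)/18 = 11/60.
Numerically: ≈ 0.183333.
(Since a = 18 > μ = 3.300000, the bound 11/60 is < 1 and informative.)

P[X ≥ 18] ≤ 11/60 ≈ 0.183333.


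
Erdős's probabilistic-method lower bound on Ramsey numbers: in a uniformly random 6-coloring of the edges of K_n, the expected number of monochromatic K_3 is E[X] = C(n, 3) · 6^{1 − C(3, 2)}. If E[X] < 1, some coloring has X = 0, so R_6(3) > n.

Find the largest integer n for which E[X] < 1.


We need C(n, 3) · 6^{1 − 3} < 1, i.e. C(n, 3) < 6^{3 − 1} = 36.
Check values of n near the boundary:
  n = 4: C(4, 3) = 4; 4 < 36? YES
  n = 5: C(5, 3) = 10; 10 < 36? YES
  n = 6: C(6, 3) = 20; 20 < 36? YES
  n = 7: C(7, 3) = 35; 35 < 36? YES
  n = 8: C(8, 3) = 56; 56 < 36? NO
  n = 9: C(9, 3) = 84; 84 < 36? NO
  n = 10: C(10, 3) = 120; 120 < 36? NO
The largest n with C(n, 3) < 36 is n = 7 (where E[X] = 35/36 ≈ 0.972222). Hence R_6(3) > 7, i.e. R_6(3) ≥ 8.

Largest n = 7; hence R_6(3) > 7.


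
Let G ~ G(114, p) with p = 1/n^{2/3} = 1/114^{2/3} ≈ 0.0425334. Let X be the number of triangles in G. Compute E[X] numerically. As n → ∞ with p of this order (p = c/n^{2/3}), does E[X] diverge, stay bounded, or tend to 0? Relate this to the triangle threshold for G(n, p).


Number of potential triangles: C(114, 3) = 240464.
Each occurs with probability p³ ≈ (0.0425334)³ ≈ 7.69467528e-05.
By linearity: E[X] = C(114, 3)·p³ ≈ 240464 · 7.69467528e-05 ≈ 18.502924.
Since α = 2/3 < 1, p = c/n^{2/3} ≫ 1/n is above the triangle threshold p ~ 1/n. Asymptotically E[X] ~ (c³/6)·n^{3(1−α)} = (1³/6)·n^{1} → ∞; triangles are abundant w.h.p.

E[X] ≈ 18.502924; in regime p = Θ(1/n^{2/3}) E[X] diverges (above the triangle threshold p ~ 1/n).


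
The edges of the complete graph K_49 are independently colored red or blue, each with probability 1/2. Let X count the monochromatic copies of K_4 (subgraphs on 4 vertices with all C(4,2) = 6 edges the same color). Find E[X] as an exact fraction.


Let X = Σ_S X_S over the C(49, 4) = 211876 subsets S of size 4, where X_S = 1 if the K_4 on S is monochromatic.
For a fixed S, the K_4 on S has C(4, 2) = 6 edges. P[all 6 edges red] = (1/2)^6, and likewise for blue, so P[monochromatic] = 2·(1/2)^6 = 2^{1 − 6} = 1/32.
By linearity of expectation: E[X] = C(49, 4) · 2^{1 − 6} = 211876 · 1/32 = 52969/8.
Numerically: E[X] ≈ 6621.12500.

E[X] = C(49,4)·2^(1−C(4,2)) = 52969/8 ≈ 6621.12500.


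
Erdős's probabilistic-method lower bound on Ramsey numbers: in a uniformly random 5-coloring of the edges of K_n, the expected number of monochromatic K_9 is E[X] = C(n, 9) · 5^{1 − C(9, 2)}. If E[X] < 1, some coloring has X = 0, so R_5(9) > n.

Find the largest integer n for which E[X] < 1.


We need C(n, 9) · 5^{1 − 36} < 1, i.e. C(n, 9) < 5^{36 − 1} = 2910383045673370361328125.
Check values of n near the boundary:
  n = 2167: C(2167, 9) = 2855899084841489792706810; 2855899084841489792706810 < 2910383045673370361328125? YES
  n = 2168: C(2168, 9) = 2867804175977929537095120; 2867804175977929537095120 < 2910383045673370361328125? YES
  n = 2169: C(2169, 9) = 2879753360044504243499683; 2879753360044504243499683 < 2910383045673370361328125? YES
  n = 2170: C(2170, 9) = 2891746779868845075610510; 2891746779868845075610510 < 2910383045673370361328125? YES
  n = 2171: C(2171, 9) = 2903784578674959601827205; 2903784578674959601827205 < 2910383045673370361328125? YES
  n = 2172: C(2172, 9) = 2915866900084148060642020; 2915866900084148060642020 < 2910383045673370361328125? NO
  n = 2173: C(2173, 9) = 2927993888115921319674265; 2927993888115921319674265 < 2910383045673370361328125? NO
The largest n with C(n, 9) < 2910383045673370361328125 is n = 2171 (where E[X] = 580756915734991920365441/582076609134674072265625 ≈ 0.9977328). Hence R_5(9) > 2171, i.e. R_5(9) ≥ 2172.

Largest n = 2171; hence R_5(9) > 2171.


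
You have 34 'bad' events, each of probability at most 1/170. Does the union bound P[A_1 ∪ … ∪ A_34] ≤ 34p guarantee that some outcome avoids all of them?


Union bound: P[∪_{i=1}^{34} A_i] ≤ Σ_i P[A_i] ≤ 34·p = 34·(1/170) = 1/5.
Numerically: 1/5 ≈ 0.200000.
Is 1/5 < 1? YES.
Since P[∪ A_i] ≤ 1/5 < 1, the complement has P[∩ A_i^c] ≥ 1 − 1/5 = 4/5 > 0, so some outcome avoids every A_i.

34·p = 1/5 ≈ 0.200000; existence CERTIFIED by the union bound.


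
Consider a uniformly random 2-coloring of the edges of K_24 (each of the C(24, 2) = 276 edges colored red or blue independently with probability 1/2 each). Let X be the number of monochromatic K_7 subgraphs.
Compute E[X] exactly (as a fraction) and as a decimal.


Let X = Σ_S X_S over the C(24, 7) = 346104 subsets S of size 7, where X_S = 1 if the K_7 on S is monochromatic.
For a fixed S, the K_7 on S has C(7, 2) = 21 edges. P[all 21 edges red] = (1/2)^21, and likewise for blue, so P[monochromatic] = 2·(1/2)^21 = 2^{1 − 21} = 1/1048576.
By linearity: E[X] = C(24, 7) · 2^{1 − 21} = 346104 · 1/1048576 = 43263/131072.
Numerically: E[X] ≈ 0.330.

E[X] = C(24,7)·2^(1−C(7,2)) = 43263/131072 ≈ 0.330.


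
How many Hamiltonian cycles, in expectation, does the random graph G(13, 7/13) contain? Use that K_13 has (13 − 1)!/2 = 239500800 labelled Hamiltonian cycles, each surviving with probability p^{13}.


K_13 has (13 − 1)!/2 = 239500800 labelled Hamiltonian cycles.
For each such Hamiltonian cycle H, let X_H = 1 if all 13 edges of H are present in G. Then P[X_H = 1] = p^{13} = (7/13)^{13} = 96889010407/302875106592253.
By linearity: E[X] = Σ_H E[X_H] = 239500800 · p^{13} = 239500800 · 96889010407/302875106592253 = 23204995503684825600/302875106592253.
Numerically: E[X] ≈ 7.662e+04.

E[X] = 239500800 · (7/13)^{13} = 23204995503684825600/302875106592253 ≈ 7.662e+04.


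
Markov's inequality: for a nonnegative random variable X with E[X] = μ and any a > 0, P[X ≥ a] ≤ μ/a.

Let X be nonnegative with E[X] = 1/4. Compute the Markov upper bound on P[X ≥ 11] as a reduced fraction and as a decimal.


μ = E[X] = 1/4, a = 11.
Markov: P[X ≥ 11] ≤ μ/a = (1/4)/11 = 1/44.
Numerically: ≈ 0.022727.
(Since a = 11 > μ = 0.250000, the bound 1/44 is < 1 and informative.)

P[X ≥ 11] ≤ 1/44 ≈ 0.022727.


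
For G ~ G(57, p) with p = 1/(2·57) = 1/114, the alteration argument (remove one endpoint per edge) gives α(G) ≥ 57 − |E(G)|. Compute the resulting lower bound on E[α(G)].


E[|E(G)|] = C(57, 2)·p = 1596 · (1/114) = 14.
E[α(G)] ≥ n − E[|E(G)|] = 57 − 14 = 43.
Numerically: ≈ 43.00000.
(This is only a lower bound; the true E[α(G)] may be larger.)

E[α(G)] ≥ 43 ≈ 43.00000.


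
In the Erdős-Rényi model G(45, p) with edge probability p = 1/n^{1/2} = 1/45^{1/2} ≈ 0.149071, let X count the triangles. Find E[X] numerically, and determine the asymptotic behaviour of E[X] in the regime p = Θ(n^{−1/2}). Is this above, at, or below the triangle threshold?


Number of potential triangles: C(45, 3) = 14190.
Each occurs with probability p³ ≈ (0.149071)³ ≈ 3.31269330e-03.
By linearity: E[X] = C(45, 3)·p³ ≈ 14190 · 3.31269330e-03 ≈ 47.007118.
Since α = 1/2 < 1, p = c/n^{1/2} ≫ 1/n is above the triangle threshold p ~ 1/n. Asymptotically E[X] ~ (c³/6)·n^{3(1−α)} = (1³/6)·n^{1.5} → ∞; triangles are abundant w.h.p.

E[X] ≈ 47.007118; in regime p = Θ(1/n^{1/2}) E[X] diverges (above the triangle threshold p ~ 1/n).


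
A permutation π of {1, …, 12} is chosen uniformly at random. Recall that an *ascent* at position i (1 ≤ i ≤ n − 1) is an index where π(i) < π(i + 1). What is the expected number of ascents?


Write X = Σ X_I over i = 1, …, 11, with X_I the indicator of one ascent.
There are 11 indicators.
For each fixed i, the pair (π(i), π(i+1)) is a uniformly random ordered pair of distinct values from {1, …, 12}; by symmetry P[π(i) < π(i+1)] = 1/2.
By linearity: E[X] = 11 · (1/2) = (12 − 1) · (1/2) = 11/2 ≈ 5.50000.

E[X] = 11/2 = 5.50000.


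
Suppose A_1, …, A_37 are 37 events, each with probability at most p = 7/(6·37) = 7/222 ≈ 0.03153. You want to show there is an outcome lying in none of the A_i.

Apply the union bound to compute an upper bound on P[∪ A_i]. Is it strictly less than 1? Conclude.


Union bound: P[∪_{i=1}^{37} A_i] ≤ Σ_i P[A_i] ≤ 37·p = 37·(7/222) = 7/6.
Numerically: 7/6 ≈ 1.16667.
Is 7/6 < 1? NO.
Since the bound 7/6 is ≥ 1, the union bound is uninformative here; it does NOT by itself certify existence.

37·p = 7/6 ≈ 1.16667; existence NOT certified by the union bound.


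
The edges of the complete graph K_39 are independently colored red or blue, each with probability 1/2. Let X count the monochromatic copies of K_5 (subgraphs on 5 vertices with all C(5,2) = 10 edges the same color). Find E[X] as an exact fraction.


Let X = Σ_S X_S over the C(39, 5) = 575757 subsets S of size 5, where X_S = 1 if the K_5 on S is monochromatic.
For a fixed S, the K_5 on S has C(5, 2) = 10 edges. P[all 10 edges red] = (1/2)^10, and likewise for blue, so P[monochromatic] = 2·(1/2)^10 = 2^{1 − 10} = 1/512.
By linearity of expectation: E[X] = C(39, 5) · 2^{1 − 10} = 575757 · 1/512 = 575757/512.
Numerically: E[X] ≈ 1124.52539.

E[X] = C(39,5)·2^(1−C(5,2)) = 575757/512 ≈ 1124.52539.


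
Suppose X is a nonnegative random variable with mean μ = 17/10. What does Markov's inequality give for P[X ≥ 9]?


μ = E[X] = 17/10, a = 9.
Markov: P[X ≥ 9] ≤ μ/a = (17/10)/9 = 17/90.
Numerically: ≈ 0.188889.
(Since a = 9 > μ = 1.700000, the bound 17/90 is < 1 and informative.)

P[X ≥ 9] ≤ 17/90 ≈ 0.188889.


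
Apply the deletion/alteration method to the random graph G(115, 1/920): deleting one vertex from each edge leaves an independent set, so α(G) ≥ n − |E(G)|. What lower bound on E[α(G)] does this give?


E[|E(G)|] = C(115, 2)·p = 6555 · (1/920) = 57/8.
E[α(G)] ≥ n − E[|E(G)|] = 115 − 57/8 = 863/8.
Numerically: ≈ 107.87500.
(This is only a lower bound; the true E[α(G)] may be larger.)

E[α(G)] ≥ 863/8 ≈ 107.87500.


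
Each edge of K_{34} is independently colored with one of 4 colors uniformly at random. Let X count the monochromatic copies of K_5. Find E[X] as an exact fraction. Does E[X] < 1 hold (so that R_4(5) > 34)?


E[X] = C(34, 5) · 4^{1 − 10} = 278256 · 4^{−9} = 278256/262144.
As a reduced fraction: E[X] = 17391/16384 ≈ 1.061.
Is E[X] < 1? NO.
Since E[X] ≥ 1, the first-moment bound is inconclusive at n = 34; it does NOT by itself certify R_4(5) > 34.

E[X] = 17391/16384 ≈ 1.061; E[X] ≥ 1; first-moment method inconclusive here.


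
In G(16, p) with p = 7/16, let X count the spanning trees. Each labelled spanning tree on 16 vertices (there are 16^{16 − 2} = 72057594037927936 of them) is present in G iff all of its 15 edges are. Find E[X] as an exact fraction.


K_16 has 16^{16 − 2} = 72057594037927936 labelled spanning trees.
For each such spanning tree H, let X_H = 1 if all 15 edges of H are present in G. Then P[X_H = 1] = p^{15} = (7/16)^{15} = 4747561509943/1152921504606846976.
Summing the indicators: E[X] = Σ_H E[X_H] = 72057594037927936 · p^{15} = 72057594037927936 · 4747561509943/1152921504606846976 = 4747561509943/16.
Numerically: E[X] ≈ 2.967e+11.

E[X] = 72057594037927936 · (7/16)^{15} = 4747561509943/16 ≈ 2.967e+11.


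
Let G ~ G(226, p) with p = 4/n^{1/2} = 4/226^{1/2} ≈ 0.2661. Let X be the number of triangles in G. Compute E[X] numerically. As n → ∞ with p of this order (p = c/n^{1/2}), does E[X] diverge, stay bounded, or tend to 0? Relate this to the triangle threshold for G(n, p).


Number of potential triangles: C(226, 3) = 1898400.
Each occurs with probability p³ ≈ (0.2661)³ ≈ 1.883724e-02.
By linearity: E[X] = C(226, 3)·p³ ≈ 1898400 · 1.883724e-02 ≈ 35760.6201.
Since α = 1/2 < 1, p = c/n^{1/2} ≫ 1/n is above the triangle threshold p ~ 1/n. Asymptotically E[X] ~ (c³/6)·n^{3(1−α)} = (4³/6)·n^{1.5} → ∞; triangles are abundant w.h.p.

E[X] ≈ 35760.6201; in regime p = Θ(1/n^{1/2}) E[X] diverges (above the triangle threshold p ~ 1/n).


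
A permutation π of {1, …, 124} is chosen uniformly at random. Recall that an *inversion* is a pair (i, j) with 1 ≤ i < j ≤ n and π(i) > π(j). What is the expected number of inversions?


Write X = Σ X_I over the C(124, 2) = 7626 pairs i < j, with X_I the indicator of one inversion.
There are 7626 indicators.
For each fixed pair i < j, the values π(i) and π(j) are two distinct elements of {1, …, 124} in uniformly random order; by symmetry P[π(i) > π(j)] = 1/2.
By linearity: E[X] = 7626 · (1/2) = C(124, 2) · (1/2) = 7626/2 = 3813 ≈ 3813.000.

E[X] = 3813 = 3813.000.


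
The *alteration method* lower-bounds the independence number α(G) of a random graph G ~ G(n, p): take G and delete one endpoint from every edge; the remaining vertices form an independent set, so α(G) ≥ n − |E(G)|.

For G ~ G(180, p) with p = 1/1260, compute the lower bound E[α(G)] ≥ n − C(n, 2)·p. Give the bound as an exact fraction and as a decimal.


E[|E(G)|] = C(180, 2)·p = 16110 · (1/1260) = 179/14.
E[α(G)] ≥ n − E[|E(G)|] = 180 − 179/14 = 2341/14.
Numerically: ≈ 167.214286.
(This is only a lower bound; the true E[α(G)] may be larger.)

E[α(G)] ≥ 2341/14 ≈ 167.214286.


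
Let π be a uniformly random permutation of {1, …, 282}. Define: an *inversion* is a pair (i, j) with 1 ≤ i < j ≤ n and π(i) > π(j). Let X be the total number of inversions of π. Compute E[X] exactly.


Write X = Σ X_I over the C(282, 2) = 39621 pairs i < j, with X_I the indicator of one inversion.
There are 39621 indicators.
For each fixed pair i < j, the values π(i) and π(j) are two distinct elements of {1, …, 282} in uniformly random order; by symmetry P[π(i) > π(j)] = 1/2.
By linearity: E[X] = 39621 · (1/2) = C(282, 2) · (1/2) = 39621/2 = 39621/2 ≈ 19810.500.

E[X] = 39621/2 = 19810.500.


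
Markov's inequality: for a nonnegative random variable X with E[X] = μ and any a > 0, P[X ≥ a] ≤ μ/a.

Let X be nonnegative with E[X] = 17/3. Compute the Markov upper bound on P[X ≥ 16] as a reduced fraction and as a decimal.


μ = E[X] = 17/3, a = 16.
Markov: P[X ≥ 16] ≤ μ/a = (17/3)/16 = 17/48.
Numerically: ≈ 0.3542.
(Since a = 16 > μ = 5.6667, the bound 17/48 is < 1 and informative.)

P[X ≥ 16] ≤ 17/48 ≈ 0.3542.


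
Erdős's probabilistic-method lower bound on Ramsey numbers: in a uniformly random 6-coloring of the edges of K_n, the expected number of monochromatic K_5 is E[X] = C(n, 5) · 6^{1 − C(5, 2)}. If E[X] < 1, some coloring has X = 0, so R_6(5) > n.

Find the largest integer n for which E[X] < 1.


We need C(n, 5) · 6^{1 − 10} < 1, i.e. C(n, 5) < 6^{10 − 1} = 10077696.
Check values of n near the boundary:
  n = 65: C(65, 5) = 8259888; 8259888 < 10077696? YES
  n = 66: C(66, 5) = 8936928; 8936928 < 10077696? YES
  n = 67: C(67, 5) = 9657648; 9657648 < 10077696? YES
  n = 68: C(68, 5) = 10424128; 10424128 < 10077696? NO
The largest n with C(n, 5) < 10077696 is n = 67 (where E[X] = 67067/69984 ≈ 0.95832). Hence R_6(5) > 67, i.e. R_6(5) ≥ 68.

Largest n = 67; hence R_6(5) > 67.


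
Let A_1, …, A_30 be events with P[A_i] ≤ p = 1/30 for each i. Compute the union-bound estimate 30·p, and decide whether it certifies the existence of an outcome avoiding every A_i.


Union bound: P[∪_{i=1}^{30} A_i] ≤ Σ_i P[A_i] ≤ 30·p = 30·(1/30) = 1.
Numerically: 1 ≈ 1.000000.
Is 1 < 1? NO.
Since the bound 1 is ≥ 1, the union bound is uninformative here; it does NOT by itself certify existence.

30·p = 1 ≈ 1.000000; existence NOT certified by the union bound.


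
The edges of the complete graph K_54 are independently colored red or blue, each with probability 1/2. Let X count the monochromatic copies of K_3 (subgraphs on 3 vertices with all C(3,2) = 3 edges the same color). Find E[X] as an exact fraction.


Let X = Σ_S X_S over the C(54, 3) = 24804 subsets S of size 3, where X_S = 1 if the K_3 on S is monochromatic.
For a fixed S, the K_3 on S has C(3, 2) = 3 edges. P[all 3 edges red] = (1/2)^3, and likewise for blue, so P[monochromatic] = 2·(1/2)^3 = 2^{1 − 3} = 1/4.
By linearity: E[X] = C(54, 3) · 2^{1 − 3} = 24804 · 1/4 = 6201.
Numerically: E[X] ≈ 6201.000000.

E[X] = C(54,3)·2^(1−C(3,2)) = 6201 ≈ 6201.000000.


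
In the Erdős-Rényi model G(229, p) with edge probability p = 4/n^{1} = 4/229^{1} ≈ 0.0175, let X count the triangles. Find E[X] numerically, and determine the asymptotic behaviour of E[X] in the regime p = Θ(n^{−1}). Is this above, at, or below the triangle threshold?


Number of potential triangles: C(229, 3) = 1975354.
Each occurs with probability p³ ≈ (0.0175)³ ≈ 5.32934e-06.
By linearity: E[X] = C(229, 3)·p³ ≈ 1975354 · 5.32934e-06 ≈ 10.527.
Here α = 1, so p = 4/n is exactly at the triangle threshold p ~ 1/n. Asymptotically E[X] → c³/6 = 4³/6 = 32/3 ≈ 10.667, a bounded constant. In this regime the triangle count is asymptotically Poisson(c³/6).

E[X] ≈ 10.527; in regime p = Θ(1/n^{1}) E[X] stays bounded (at the triangle threshold p ~ 1/n).


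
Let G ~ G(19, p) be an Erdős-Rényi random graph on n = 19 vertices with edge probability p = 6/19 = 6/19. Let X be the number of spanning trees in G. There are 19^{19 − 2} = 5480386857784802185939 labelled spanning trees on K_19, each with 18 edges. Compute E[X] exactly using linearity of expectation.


K_19 has 19^{19 − 2} = 5480386857784802185939 labelled spanning trees.
For each such spanning tree H, let X_H = 1 if all 18 edges of H are present in G. Then P[X_H = 1] = p^{18} = (6/19)^{18} = 101559956668416/104127350297911241532841.
By linearity: E[X] = Σ_H E[X_H] = 5480386857784802185939 · p^{18} = 5480386857784802185939 · 101559956668416/104127350297911241532841 = 101559956668416/19.
Numerically: E[X] ≈ 5.3453e+12.

E[X] = 5480386857784802185939 · (6/19)^{18} = 101559956668416/19 ≈ 5.3453e+12.


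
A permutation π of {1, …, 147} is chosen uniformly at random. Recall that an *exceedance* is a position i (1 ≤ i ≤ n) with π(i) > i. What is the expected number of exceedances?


Write X = Σ_{i=1}^{147} X_i, where X_i = 1_{π(i) > i}.
For each fixed i, π(i) is uniform over {1, …, 147} (marginal of a uniform permutation), so P[π(i) > i] = (n − i)/n. Summing: Σ_{i=1}^{147} (n − i)/n = (0 + 1 + … + 146)/147 = 147(147 − 1)/(2·147) = (147 − 1)/2.
Hence E[X] = Σ_{i=1}^{147} (147 − i)/147 = 73 ≈ 73.00000.

E[X] = 73 = 73.00000.
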